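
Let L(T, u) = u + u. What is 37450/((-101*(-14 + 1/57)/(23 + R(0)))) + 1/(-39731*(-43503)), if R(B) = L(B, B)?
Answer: 84860037052416847/139132439033421 ≈ 609.92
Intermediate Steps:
L(T, u) = 2*u
R(B) = 2*B
37450/((-101*(-14 + 1/57)/(23 + R(0)))) + 1/(-39731*(-43503)) = 37450/((-101*(-14 + 1/57)/(23 + 2*0))) + 1/(-39731*(-43503)) = 37450/((-101*(-14 + 1/57)/(23 + 0))) - 1/39731*(-1/43503) = 37450/((-(-80497)/(57*23))) + 1/1728417693 = 37450/((-101*(-797/1311))) + 1/1728417693 = 37450/(80497/1311) + 1/1728417693 = 37450*(1311/80497) + 1/1728417693 = 49096950/80497 + 1/1728417693 = 84860037052416847/139132439033421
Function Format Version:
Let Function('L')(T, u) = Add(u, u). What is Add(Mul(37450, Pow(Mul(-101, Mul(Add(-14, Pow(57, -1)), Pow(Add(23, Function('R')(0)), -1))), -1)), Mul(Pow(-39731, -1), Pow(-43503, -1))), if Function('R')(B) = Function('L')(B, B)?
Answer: Rational(84860037052416847, 139132439033421) ≈ 609.92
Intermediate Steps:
Function('L')(T, u) = Mul(2, u)
Function('R')(B) = Mul(2, B)
Add(Mul(37450, Pow(Mul(-101, Mul(Add(-14, Pow(57, -1)), Pow(Add(23, Function('R')(0)), -1))), -1)), Mul(Pow(-39731, -1), Pow(-43503, -1))) = Add(Mul(37450, Pow(Mul(-101, Mul(Add(-14, Pow(57, -1)), Pow(Add(23, Mul(2, 0)), -1))), -1)), Mul(Pow(-39731, -1), Pow(-43503, -1))) = Add(Mul(37450, Pow(Mul(-101, Mul(Add(-14, Rational(1, 57)), Pow(Add(23, 0), -1))), -1)), Mul(Rational(-1, 39731), Rational(-1, 43503))) = Add(Mul(37450, Pow(Mul(-101, Mul(Rational(-797, 57), Pow(23, -1))), -1)), Rational(1, 1728417693)) = Add(Mul(37450, Pow(Mul(-101, Mul(Rational(-797, 57), Rational(1, 23))), -1)), Rational(1, 1728417693)) = Add(Mul(37450, Pow(Mul(-101, Rational(-797, 1311)), -1)), Rational(1, 1728417693)) = Add(Mul(37450, Pow(Rational(80497, 1311), -1)), Rational(1, 1728417693)) = Add(Mul(37450, Rational(1311, 80497)), Rational(1, 1728417693)) = Add(Rational(49096950, 80497), Rational(1, 1728417693)) = Rational(84860037052416847, 139132439033421)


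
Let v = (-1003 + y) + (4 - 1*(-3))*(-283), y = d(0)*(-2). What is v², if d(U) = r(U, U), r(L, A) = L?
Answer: 8904256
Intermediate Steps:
d(U) = U
y = 0 (y = 0*(-2) = 0)
v = -2984 (v = (-1003 + 0) + (4 - 1*(-3))*(-283) = -1003 + (4 + 3)*(-283) = -1003 + 7*(-283) = -1003 - 1981 = -2984)
v² = (-2984)² = 8904256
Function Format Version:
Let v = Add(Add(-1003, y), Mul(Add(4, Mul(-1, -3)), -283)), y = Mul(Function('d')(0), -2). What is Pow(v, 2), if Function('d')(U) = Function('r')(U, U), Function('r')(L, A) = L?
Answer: 8904256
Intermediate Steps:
Function('d')(U) = U
y = 0 (y = Mul(0, -2) = 0)
v = -2984 (v = Add(Add(-1003, 0), Mul(Add(4, Mul(-1, -3)), -283)) = Add(-1003, Mul(Add(4, 3), -283)) = Add(-1003, Mul(7, -283)) = Add(-1003, -1981) = -2984)
Pow(v, 2) = Pow(-2984, 2) = 8904256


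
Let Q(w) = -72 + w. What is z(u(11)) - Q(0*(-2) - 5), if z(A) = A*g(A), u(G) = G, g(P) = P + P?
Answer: 319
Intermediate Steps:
g(P) = 2*P
z(A) = 2*A**2 (z(A) = A*(2*A) = 2*A**2)
z(u(11)) - Q(0*(-2) - 5) = 2*11**2 - (-72 + (0*(-2) - 5)) = 2*121 - (-72 + (0 - 5)) = 242 - (-72 - 5) = 242 - 1*(-77) = 242 + 77 = 319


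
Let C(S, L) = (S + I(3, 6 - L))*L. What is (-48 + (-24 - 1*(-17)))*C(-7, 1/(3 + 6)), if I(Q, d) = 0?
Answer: 385/9 ≈ 42.778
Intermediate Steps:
C(S, L) = L*S (C(S, L) = (S + 0)*L = S*L = L*S)
(-48 + (-24 - 1*(-17)))*C(-7, 1/(3 + 6)) = (-48 + (-24 - 1*(-17)))*(-7/(3 + 6)) = (-48 + (-24 + 17))*(-7/9) = (-48 - 7)*((⅑)*(-7)) = -55*(-7/9) = 385/9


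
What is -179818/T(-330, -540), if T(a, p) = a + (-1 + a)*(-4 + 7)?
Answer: 179818/1323 ≈ 135.92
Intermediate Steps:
T(a, p) = -3 + 4*a (T(a, p) = a + (-1 + a)*3 = a + (-3 + 3*a) = -3 + 4*a)
-179818/T(-330, -540) = -179818/(-3 + 4*(-330)) = -179818/(-3 - 1320) = -179818/(-1323) = -179818*(-1/1323) = 179818/1323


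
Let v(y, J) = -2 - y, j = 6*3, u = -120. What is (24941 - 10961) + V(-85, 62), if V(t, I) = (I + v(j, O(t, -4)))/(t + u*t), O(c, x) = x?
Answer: 20201106/1445 ≈ 13980.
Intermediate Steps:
j = 18
V(t, I) = -(-20 + I)/(119*t) (V(t, I) = (I + (-2 - 1*18))/(t - 120*t) = (I + (-2 - 18))/((-119*t)) = (I - 20)*(-1/(119*t)) = (-20 + I)*(-1/(119*t)) = -(-20 + I)/(119*t))
(24941 - 10961) + V(-85, 62) = (24941 - 10961) + (1/119)*(20 - 1*62)/(-85) = 13980 + (1/119)*(-1/85)*(20 - 62) = 13980 + (1/119)*(-1/85)*(-42) = 13980 + 6/1445 = 20201106/1445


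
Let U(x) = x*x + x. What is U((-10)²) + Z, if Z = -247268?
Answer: -237168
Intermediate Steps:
U(x) = x + x² (U(x) = x² + x = x + x²)
U((-10)²) + Z = (-10)²*(1 + (-10)²) - 247268 = 100*(1 + 100) - 247268 = 100*101 - 247268 = 10100 - 247268 = -237168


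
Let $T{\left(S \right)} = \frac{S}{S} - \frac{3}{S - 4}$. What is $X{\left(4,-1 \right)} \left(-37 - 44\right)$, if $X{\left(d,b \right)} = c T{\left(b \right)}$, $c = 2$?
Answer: $- \frac{1296}{5} \approx -259.2$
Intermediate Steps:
$T{\left(S \right)} = 1 - \frac{3}{-4 + S}$ ($T{\left(S \right)} = 1 - \frac{3}{S - 4} = 1 - \frac{3}{-4 + S}$)
$X{\left(d,b \right)} = \frac{2 \left(-7 + b\right)}{-4 + b}$ ($X{\left(d,b \right)} = 2 \frac{-7 + b}{-4 + b} = \frac{2 \left(-7 + b\right)}{-4 + b}$)
$X{\left(4,-1 \right)} \left(-37 - 44\right) = \frac{2 \left(-7 - 1\right)}{-4 - 1} \left(-37 - 44\right) = 2 \frac{1}{-5} \left(-8\right) \left(-81\right) = 2 \left(- \frac{1}{5}\right) \left(-8\right) \left(-81\right) = \frac{16}{5} \left(-81\right) = - \frac{1296}{5}$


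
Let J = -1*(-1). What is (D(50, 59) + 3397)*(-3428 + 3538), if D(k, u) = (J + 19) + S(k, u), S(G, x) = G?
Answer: 381370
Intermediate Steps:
J = 1
D(k, u) = 20 + k (D(k, u) = (1 + 19) + k = 20 + k)
(D(50, 59) + 3397)*(-3428 + 3538) = ((20 + 50) + 3397)*(-3428 + 3538) = (70 + 3397)*110 = 3467*110 = 381370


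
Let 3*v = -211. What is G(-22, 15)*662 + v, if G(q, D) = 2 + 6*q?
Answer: -258391/3 ≈ -86130.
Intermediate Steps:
v = -211/3 (v = (⅓)*(-211) = -211/3 ≈ -70.333)
G(-22, 15)*662 + v = (2 + 6*(-22))*662 - 211/3 = (2 - 132)*662 - 211/3 = -130*662 - 211/3 = -86060 - 211/3 = -258391/3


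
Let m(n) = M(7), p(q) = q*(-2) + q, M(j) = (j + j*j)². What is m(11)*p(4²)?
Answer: -50176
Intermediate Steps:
M(j) = (j + j²)²
p(q) = -q (p(q) = -2*q + q = -q)
m(n) = 3136 (m(n) = 7²*(1 + 7)² = 49*8² = 49*64 = 3136)
m(11)*p(4²) = 3136*(-1*4²) = 3136*(-1*16) = 3136*(-16) = -50176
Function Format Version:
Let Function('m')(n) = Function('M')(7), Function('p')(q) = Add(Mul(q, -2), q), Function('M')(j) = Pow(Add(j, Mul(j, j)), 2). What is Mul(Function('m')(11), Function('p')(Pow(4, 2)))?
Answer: -50176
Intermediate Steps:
Function('M')(j) = Pow(Add(j, Pow(j, 2)), 2)
Function('p')(q) = Mul(-1, q) (Function('p')(q) = Add(Mul(-2, q), q) = Mul(-1, q))
Function('m')(n) = 3136 (Function('m')(n) = Mul(Pow(7, 2), Pow(Add(1, 7), 2)) = Mul(49, Pow(8, 2)) = Mul(49, 64) = 3136)
Mul(Function('m')(11), Function('p')(Pow(4, 2))) = Mul(3136, Mul(-1, Pow(4, 2))) = Mul(3136, Mul(-1, 16)) = Mul(3136, -16) = -50176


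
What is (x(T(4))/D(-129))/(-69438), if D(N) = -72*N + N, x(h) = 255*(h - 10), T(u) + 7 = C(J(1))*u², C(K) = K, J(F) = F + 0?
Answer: 85/211994214 ≈ 4.0095e-7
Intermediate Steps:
J(F) = F
T(u) = -7 + u² (T(u) = -7 + 1*u² = -7 + u²)
x(h) = -2550 + 255*h (x(h) = 255*(-10 + h) = -2550 + 255*h)
D(N) = -71*N
(x(T(4))/D(-129))/(-69438) = ((-2550 + 255*(-7 + 4²))/((-71*(-129))))/(-69438) = ((-2550 + 255*(-7 + 16))/9159)*(-1/69438) = ((-2550 + 255*9)*(1/9159))*(-1/69438) = ((-2550 + 2295)*(1/9159))*(-1/69438) = -255*1/9159*(-1/69438) = -85/3053*(-1/69438) = 85/211994214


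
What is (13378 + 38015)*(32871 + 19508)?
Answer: 2691913947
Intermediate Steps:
(13378 + 38015)*(32871 + 19508) = 51393*52379 = 2691913947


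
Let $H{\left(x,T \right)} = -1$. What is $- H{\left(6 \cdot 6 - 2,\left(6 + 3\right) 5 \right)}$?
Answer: $1$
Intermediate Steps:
$- H{\left(6 \cdot 6 - 2,\left(6 + 3\right) 5 \right)} = \left(-1\right) \left(-1\right) = 1$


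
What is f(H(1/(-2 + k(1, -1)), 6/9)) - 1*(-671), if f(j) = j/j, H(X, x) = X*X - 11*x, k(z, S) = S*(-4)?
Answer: 672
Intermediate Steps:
k(z, S) = -4*S
H(X, x) = X² - 11*x
f(j) = 1
f(H(1/(-2 + k(1, -1)), 6/9)) - 1*(-671) = 1 - 1*(-671) = 1 + 671 = 672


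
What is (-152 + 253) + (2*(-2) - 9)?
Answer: 88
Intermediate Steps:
(-152 + 253) + (2*(-2) - 9) = 101 + (-4 - 9) = 101 - 13 = 88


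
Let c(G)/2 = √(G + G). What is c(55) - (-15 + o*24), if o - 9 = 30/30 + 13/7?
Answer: -1887/7 + 2*√110 ≈ -248.60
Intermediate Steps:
c(G) = 2*√2*√G (c(G) = 2*√(G + G) = 2*√(2*G) = 2*(√2*√G) = 2*√2*√G)
o = 83/7 (o = 9 + (30/30 + 13/7) = 9 + (30*(1/30) + 13*(⅐)) = 9 + (1 + 13/7) = 9 + 20/7 = 83/7 ≈ 11.857)
c(55) - (-15 + o*24) = 2*√2*√55 - (-15 + (83/7)*24) = 2*√110 - (-15 + 1992/7) = 2*√110 - 1*1887/7 = 2*√110 - 1887/7 = -1887/7 + 2*√110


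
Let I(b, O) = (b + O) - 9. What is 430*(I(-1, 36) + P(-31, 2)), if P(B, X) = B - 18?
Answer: -9890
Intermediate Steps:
P(B, X) = -18 + B
I(b, O) = -9 + O + b (I(b, O) = (O + b) - 9 = -9 + O + b)
430*(I(-1, 36) + P(-31, 2)) = 430*((-9 + 36 - 1) + (-18 - 31)) = 430*(26 - 49) = 430*(-23) = -9890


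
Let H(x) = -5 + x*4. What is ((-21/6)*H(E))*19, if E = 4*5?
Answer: -9975/2 ≈ -4987.5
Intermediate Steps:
E = 20
H(x) = -5 + 4*x
((-21/6)*H(E))*19 = ((-21/6)*(-5 + 4*20))*19 = ((-21*1/6)*(-5 + 80))*19 = -7/2*75*19 = -525/2*19 = -9975/2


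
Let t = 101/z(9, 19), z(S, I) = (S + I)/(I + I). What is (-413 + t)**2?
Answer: 14922769/196 ≈ 76137.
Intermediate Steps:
z(S, I) = (I + S)/(2*I) (z(S, I) = (I + S)/((2*I)) = (I + S)*(1/(2*I)) = (I + S)/(2*I))
t = 1919/14 (t = 101/(((1/2)*(19 + 9)/19)) = 101/(((1/2)*(1/19)*28)) = 101/(14/19) = 101*(19/14) = 1919/14 ≈ 137.07)
(-413 + t)**2 = (-413 + 1919/14)**2 = (-3863/14)**2 = 14922769/196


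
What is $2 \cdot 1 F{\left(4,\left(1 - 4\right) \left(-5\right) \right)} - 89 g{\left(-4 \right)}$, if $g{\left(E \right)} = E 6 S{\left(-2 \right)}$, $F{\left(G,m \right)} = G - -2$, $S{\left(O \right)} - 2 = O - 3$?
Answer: $-6396$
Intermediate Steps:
$S{\left(O \right)} = -1 + O$ ($S{\left(O \right)} = 2 + \left(O - 3\right) = 2 + \left(-3 + O\right) = -1 + O$)
$F{\left(G,m \right)} = 2 + G$ ($F{\left(G,m \right)} = G + 2 = 2 + G$)
$g{\left(E \right)} = - 18 E$ ($g{\left(E \right)} = E 6 \left(-1 - 2\right) = 6 E \left(-3\right) = - 18 E$)
$2 \cdot 1 F{\left(4,\left(1 - 4\right) \left(-5\right) \right)} - 89 g{\left(-4 \right)} = 2 \cdot 1 \left(2 + 4\right) - 89 \left(\left(-18\right) \left(-4\right)\right) = 2 \cdot 6 - 6408 = 12 - 6408 = -6396$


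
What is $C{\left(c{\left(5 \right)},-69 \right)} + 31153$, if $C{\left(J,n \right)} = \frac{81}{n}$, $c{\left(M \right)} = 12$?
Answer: $\frac{716492}{23} \approx 31152.0$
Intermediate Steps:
$C{\left(c{\left(5 \right)},-69 \right)} + 31153 = \frac{81}{-69} + 31153 = 81 \left(- \frac{1}{69}\right) + 31153 = - \frac{27}{23} + 31153 = \frac{716492}{23}$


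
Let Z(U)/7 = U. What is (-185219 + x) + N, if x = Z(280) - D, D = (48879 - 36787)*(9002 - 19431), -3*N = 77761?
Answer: 377694866/3 ≈ 1.2590e+8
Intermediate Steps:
N = -77761/3 (N = -⅓*77761 = -77761/3 ≈ -25920.)
Z(U) = 7*U
D = -126107468 (D = 12092*(-10429) = -126107468)
x = 126109428 (x = 7*280 - 1*(-126107468) = 1960 + 126107468 = 126109428)
(-185219 + x) + N = (-185219 + 126109428) - 77761/3 = 125924209 - 77761/3 = 377694866/3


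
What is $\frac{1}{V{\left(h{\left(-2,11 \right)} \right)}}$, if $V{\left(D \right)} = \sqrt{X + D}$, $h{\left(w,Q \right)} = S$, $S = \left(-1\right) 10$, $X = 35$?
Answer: $\frac{1}{5} \approx 0.2$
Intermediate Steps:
$S = -10$
$h{\left(w,Q \right)} = -10$
$V{\left(D \right)} = \sqrt{35 + D}$
$\frac{1}{V{\left(h{\left(-2,11 \right)} \right)}} = \frac{1}{\sqrt{35 - 10}} = \frac{1}{\sqrt{25}} = \frac{1}{5}$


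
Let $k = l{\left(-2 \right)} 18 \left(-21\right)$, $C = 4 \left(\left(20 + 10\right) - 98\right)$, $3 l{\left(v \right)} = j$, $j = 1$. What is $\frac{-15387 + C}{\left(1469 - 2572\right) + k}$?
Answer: $\frac{15659}{1229} \approx 12.741$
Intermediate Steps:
$l{\left(v \right)} = \frac{1}{3}$ ($l{\left(v \right)} = \frac{1}{3} \cdot 1 = \frac{1}{3}$)
$C = -272$ ($C = 4 \left(30 - 98\right) = 4 \left(-68\right) = -272$)
$k = -126$ ($k = \frac{1}{3} \cdot 18 \left(-21\right) = 6 \left(-21\right) = -126$)
$\frac{-15387 + C}{\left(1469 - 2572\right) + k} = \frac{-15387 - 272}{\left(1469 - 2572\right) - 126} = - \frac{15659}{-1103 - 126} = - \frac{15659}{-1229} = \left(-15659\right) \left(- \frac{1}{1229}\right) = \frac{15659}{1229}$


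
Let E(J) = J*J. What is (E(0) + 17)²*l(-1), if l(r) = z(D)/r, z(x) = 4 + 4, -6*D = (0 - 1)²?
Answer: -2312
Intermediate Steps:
D = -⅙ (D = -(0 - 1)²/6 = -⅙*(-1)² = -⅙*1 = -⅙ ≈ -0.16667)
z(x) = 8
E(J) = J²
l(r) = 8/r
(E(0) + 17)²*l(-1) = (0² + 17)²*(8/(-1)) = (0 + 17)²*(8*(-1)) = 17²*(-8) = 289*(-8) = -2312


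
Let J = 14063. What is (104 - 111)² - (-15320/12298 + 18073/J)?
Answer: 4233787666/86473387 ≈ 48.961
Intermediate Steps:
(104 - 111)² - (-15320/12298 + 18073/J) = (104 - 111)² - (-15320/12298 + 18073/14063) = (-7)² - (-15320*1/12298 + 18073*(1/14063)) = 49 - (-7660/6149 + 18073/14063) = 49 - 1*3408297/86473387 = 49 - 3408297/86473387 = 4233787666/86473387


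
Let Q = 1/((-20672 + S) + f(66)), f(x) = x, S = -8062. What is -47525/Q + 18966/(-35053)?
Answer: 47757844156134/35053 ≈ 1.3624e+9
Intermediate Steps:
Q = -1/28668 (Q = 1/((-20672 - 8062) + 66) = 1/(-28734 + 66) = 1/(-28668) = -1/28668 ≈ -3.4882e-5)
-47525/Q + 18966/(-35053) = -47525/(-1/28668) + 18966/(-35053) = -47525*(-28668) + 18966*(-1/35053) = 1362446700 - 18966/35053 = 47757844156134/35053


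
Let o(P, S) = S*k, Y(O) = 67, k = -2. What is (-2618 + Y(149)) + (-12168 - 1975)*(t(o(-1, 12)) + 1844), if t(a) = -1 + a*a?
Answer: -34214468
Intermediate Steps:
o(P, S) = -2*S (o(P, S) = S*(-2) = -2*S)
t(a) = -1 + a²
(-2618 + Y(149)) + (-12168 - 1975)*(t(o(-1, 12)) + 1844) = (-2618 + 67) + (-12168 - 1975)*((-1 + (-2*12)²) + 1844) = -2551 - 14143*((-1 + (-24)²) + 1844) = -2551 - 14143*((-1 + 576) + 1844) = -2551 - 14143*(575 + 1844) = -2551 - 14143*2419 = -2551 - 34211917 = -34214468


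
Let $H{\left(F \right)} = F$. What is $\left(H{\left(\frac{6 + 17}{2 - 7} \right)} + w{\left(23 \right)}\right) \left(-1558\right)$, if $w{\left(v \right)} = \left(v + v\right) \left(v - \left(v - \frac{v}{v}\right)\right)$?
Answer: $- \frac{322506}{5} \approx -64501.0$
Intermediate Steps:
$w{\left(v \right)} = 2 v$ ($w{\left(v \right)} = 2 v \left(v - \left(-1 + v\right)\right) = 2 v 1 = 2 v$)
$\left(H{\left(\frac{6 + 17}{2 - 7} \right)} + w{\left(23 \right)}\right) \left(-1558\right) = \left(\frac{6 + 17}{2 - 7} + 2 \cdot 23\right) \left(-1558\right) = \left(\frac{23}{-5} + 46\right) \left(-1558\right) = \left(23 \left(- \frac{1}{5}\right) + 46\right) \left(-1558\right) = \left(- \frac{23}{5} + 46\right) \left(-1558\right) = \frac{207}{5} \left(-1558\right) = - \frac{322506}{5}$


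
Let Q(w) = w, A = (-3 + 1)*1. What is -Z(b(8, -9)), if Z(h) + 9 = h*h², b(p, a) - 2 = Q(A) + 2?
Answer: 1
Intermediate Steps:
A = -2 (A = -2*1 = -2)
b(p, a) = 2 (b(p, a) = 2 + (-2 + 2) = 2 + 0 = 2)
Z(h) = -9 + h³ (Z(h) = -9 + h*h² = -9 + h³)
-Z(b(8, -9)) = -(-9 + 2³) = -(-9 + 8) = -1*(-1) = 1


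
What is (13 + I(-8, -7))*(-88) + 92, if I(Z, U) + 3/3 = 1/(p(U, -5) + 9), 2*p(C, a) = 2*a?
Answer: -986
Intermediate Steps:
p(C, a) = a (p(C, a) = (2*a)/2 = a)
I(Z, U) = -¾ (I(Z, U) = -1 + 1/(-5 + 9) = -1 + 1/4 = -1 + ¼ = -¾)
(13 + I(-8, -7))*(-88) + 92 = (13 - ¾)*(-88) + 92 = (49/4)*(-88) + 92 = -1078 + 92 = -986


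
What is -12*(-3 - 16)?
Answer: 228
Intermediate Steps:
-12*(-3 - 16) = -12*(-19) = 228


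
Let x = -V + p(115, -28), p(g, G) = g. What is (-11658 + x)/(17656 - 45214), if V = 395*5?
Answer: 751/1531 ≈ 0.49053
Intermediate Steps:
V = 1975
x = -1860 (x = -1*1975 + 115 = -1975 + 115 = -1860)
(-11658 + x)/(17656 - 45214) = (-11658 - 1860)/(17656 - 45214) = -13518/(-27558) = -13518*(-1/27558) = 751/1531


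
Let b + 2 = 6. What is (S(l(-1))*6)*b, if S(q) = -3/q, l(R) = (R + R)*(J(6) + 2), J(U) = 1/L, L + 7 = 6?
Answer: 36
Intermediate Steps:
L = -1 (L = -7 + 6 = -1)
J(U) = -1 (J(U) = 1/(-1) = -1)
b = 4 (b = -2 + 6 = 4)
l(R) = 2*R (l(R) = (R + R)*(-1 + 2) = (2*R)*1 = 2*R)
(S(l(-1))*6)*b = (-3/(2*(-1))*6)*4 = (-3/(-2)*6)*4 = (-3*(-1/2)*6)*4 = ((3/2)*6)*4 = 9*4 = 36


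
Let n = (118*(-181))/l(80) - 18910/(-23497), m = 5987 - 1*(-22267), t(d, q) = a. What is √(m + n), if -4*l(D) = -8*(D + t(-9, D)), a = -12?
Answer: √17933058976629849/798898 ≈ 167.62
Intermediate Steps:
t(d, q) = -12
m = 28254 (m = 5987 + 22267 = 28254)
l(D) = -24 + 2*D (l(D) = -(-2)*(D - 12) = -(-2)*(-12 + D) = -(96 - 8*D)/4 = -24 + 2*D)
n = -249638583/1597796 (n = (118*(-181))/(-24 + 2*80) - 18910/(-23497) = -21358/(-24 + 160) - 18910*(-1/23497) = -21358/136 + 18910/23497 = -21358*1/136 + 18910/23497 = -10679/68 + 18910/23497 = -249638583/1597796 ≈ -156.24)
√(m + n) = √(28254 - 249638583/1597796) = √(44894489601/1597796) = √17933058976629849/798898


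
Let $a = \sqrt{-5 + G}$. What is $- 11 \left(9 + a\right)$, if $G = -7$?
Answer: $-99 - 22 i \sqrt{3} \approx -99.0 - 38.105 i$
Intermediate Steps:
$a = 2 i \sqrt{3}$ ($a = \sqrt{-5 - 7} = \sqrt{-12} = 2 i \sqrt{3} \approx 3.4641 i$)
$- 11 \left(9 + a\right) = - 11 \left(9 + 2 i \sqrt{3}\right) = -99 - 22 i \sqrt{3}$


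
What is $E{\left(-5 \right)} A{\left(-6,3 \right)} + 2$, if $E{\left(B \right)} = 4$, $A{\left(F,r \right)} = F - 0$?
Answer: $-22$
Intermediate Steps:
$A{\left(F,r \right)} = F$ ($A{\left(F,r \right)} = F + 0 = F$)
$E{\left(-5 \right)} A{\left(-6,3 \right)} + 2 = 4 \left(-6\right) + 2 = -24 + 2 = -22$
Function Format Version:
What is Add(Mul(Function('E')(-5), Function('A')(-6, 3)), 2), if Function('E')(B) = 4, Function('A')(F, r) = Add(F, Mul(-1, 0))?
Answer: -22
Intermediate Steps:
Function('A')(F, r) = F (Function('A')(F, r) = Add(F, 0) = F)
Add(Mul(Function('E')(-5), Function('A')(-6, 3)), 2) = Add(Mul(4, -6), 2) = Add(-24, 2) = -22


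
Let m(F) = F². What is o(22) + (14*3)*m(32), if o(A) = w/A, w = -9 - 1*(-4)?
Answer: 946171/22 ≈ 43008.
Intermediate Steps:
w = -5 (w = -9 + 4 = -5)
o(A) = -5/A
o(22) + (14*3)*m(32) = -5/22 + (14*3)*32² = -5*1/22 + 42*1024 = -5/22 + 43008 = 946171/22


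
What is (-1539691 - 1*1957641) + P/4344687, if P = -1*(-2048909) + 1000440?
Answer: -15194809825735/4344687 ≈ -3.4973e+6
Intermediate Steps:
P = 3049349 (P = 2048909 + 1000440 = 3049349)
(-1539691 - 1*1957641) + P/4344687 = (-1539691 - 1*1957641) + 3049349/4344687 = (-1539691 - 1957641) + 3049349*(1/4344687) = -3497332 + 3049349/4344687 = -15194809825735/4344687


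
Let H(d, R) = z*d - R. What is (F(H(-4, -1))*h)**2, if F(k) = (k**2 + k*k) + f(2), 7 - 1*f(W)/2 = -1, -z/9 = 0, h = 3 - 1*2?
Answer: 324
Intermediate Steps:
h = 1 (h = 3 - 2 = 1)
z = 0 (z = -9*0 = 0)
f(W) = 16 (f(W) = 14 - 2*(-1) = 14 + 2 = 16)
H(d, R) = -R (H(d, R) = 0*d - R = 0 - R = -R)
F(k) = 16 + 2*k**2 (F(k) = (k**2 + k*k) + 16 = (k**2 + k**2) + 16 = 2*k**2 + 16 = 16 + 2*k**2)
(F(H(-4, -1))*h)**2 = ((16 + 2*(-1*(-1))**2)*1)**2 = ((16 + 2*1**2)*1)**2 = ((16 + 2*1)*1)**2 = ((16 + 2)*1)**2 = (18*1)**2 = 18**2 = 324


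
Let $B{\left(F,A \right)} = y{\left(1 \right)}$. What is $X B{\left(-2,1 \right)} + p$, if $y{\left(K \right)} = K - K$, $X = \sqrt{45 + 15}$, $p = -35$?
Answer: $-35$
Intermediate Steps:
$X = 2 \sqrt{15}$ ($X = \sqrt{60} = 2 \sqrt{15} \approx 7.746$)
$y{\left(K \right)} = 0$
$B{\left(F,A \right)} = 0$
$X B{\left(-2,1 \right)} + p = 2 \sqrt{15} \cdot 0 - 35 = 0 - 35 = -35$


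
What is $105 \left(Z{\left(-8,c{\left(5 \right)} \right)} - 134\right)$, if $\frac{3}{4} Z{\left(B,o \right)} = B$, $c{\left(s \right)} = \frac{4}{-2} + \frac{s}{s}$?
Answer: $-15190$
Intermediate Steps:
$c{\left(s \right)} = -1$ ($c{\left(s \right)} = 4 \left(- \frac{1}{2}\right) + 1 = -2 + 1 = -1$)
$Z{\left(B,o \right)} = \frac{4 B}{3}$
$105 \left(Z{\left(-8,c{\left(5 \right)} \right)} - 134\right) = 105 \left(\frac{4}{3} \left(-8\right) - 134\right) = 105 \left(- \frac{32}{3} - 134\right) = 105 \left(- \frac{434}{3}\right) = -15190$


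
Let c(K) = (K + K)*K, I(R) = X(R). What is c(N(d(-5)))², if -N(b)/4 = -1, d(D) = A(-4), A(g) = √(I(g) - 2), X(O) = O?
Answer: 1024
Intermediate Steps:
I(R) = R
A(g) = √(-2 + g) (A(g) = √(g - 2) = √(-2 + g))
d(D) = I*√6 (d(D) = √(-2 - 4) = √(-6) = I*√6)
N(b) = 4 (N(b) = -4*(-1) = 4)
c(K) = 2*K² (c(K) = (2*K)*K = 2*K²)
c(N(d(-5)))² = (2*4²)² = (2*16)² = 32² = 1024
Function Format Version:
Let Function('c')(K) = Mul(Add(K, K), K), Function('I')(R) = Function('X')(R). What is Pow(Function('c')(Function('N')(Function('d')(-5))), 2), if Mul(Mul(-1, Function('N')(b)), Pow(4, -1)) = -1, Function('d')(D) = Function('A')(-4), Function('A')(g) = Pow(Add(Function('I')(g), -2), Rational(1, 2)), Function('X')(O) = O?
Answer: 1024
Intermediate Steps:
Function('I')(R) = R
Function('A')(g) = Pow(Add(-2, g), Rational(1, 2)) (Function('A')(g) = Pow(Add(g, -2), Rational(1, 2)) = Pow(Add(-2, g), Rational(1, 2)))
Function('d')(D) = Mul(I, Pow(6, Rational(1, 2))) (Function('d')(D) = Pow(Add(-2, -4), Rational(1, 2)) = Pow(-6, Rational(1, 2)) = Mul(I, Pow(6, Rational(1, 2))))
Function('N')(b) = 4 (Function('N')(b) = Mul(-4, -1) = 4)
Function('c')(K) = Mul(2, Pow(K, 2)) (Function('c')(K) = Mul(Mul(2, K), K) = Mul(2, Pow(K, 2)))
Pow(Function('c')(Function('N')(Function('d')(-5))), 2) = Pow(Mul(2, Pow(4, 2)), 2) = Pow(Mul(2, 16), 2) = Pow(32, 2) = 1024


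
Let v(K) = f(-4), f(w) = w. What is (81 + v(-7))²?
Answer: 5929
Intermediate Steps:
v(K) = -4
(81 + v(-7))² = (81 - 4)² = 77² = 5929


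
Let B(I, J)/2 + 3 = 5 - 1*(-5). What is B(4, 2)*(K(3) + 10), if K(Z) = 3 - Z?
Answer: 140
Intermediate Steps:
B(I, J) = 14 (B(I, J) = -6 + 2*(5 - 1*(-5)) = -6 + 2*(5 + 5) = -6 + 2*10 = -6 + 20 = 14)
B(4, 2)*(K(3) + 10) = 14*((3 - 1*3) + 10) = 14*((3 - 3) + 10) = 14*(0 + 10) = 14*10 = 140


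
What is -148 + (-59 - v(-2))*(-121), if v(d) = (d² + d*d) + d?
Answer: 7717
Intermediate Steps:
v(d) = d + 2*d² (v(d) = (d² + d²) + d = 2*d² + d = d + 2*d²)
-148 + (-59 - v(-2))*(-121) = -148 + (-59 - (-2)*(1 + 2*(-2)))*(-121) = -148 + (-59 - (-2)*(1 - 4))*(-121) = -148 + (-59 - (-2)*(-3))*(-121) = -148 + (-59 - 1*6)*(-121) = -148 + (-59 - 6)*(-121) = -148 - 65*(-121) = -148 + 7865 = 7717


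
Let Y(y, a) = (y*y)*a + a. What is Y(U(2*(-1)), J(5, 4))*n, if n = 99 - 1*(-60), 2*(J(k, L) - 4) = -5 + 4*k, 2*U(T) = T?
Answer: 3657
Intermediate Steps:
U(T) = T/2
J(k, L) = 3/2 + 2*k (J(k, L) = 4 + (-5 + 4*k)/2 = 4 + (-5/2 + 2*k) = 3/2 + 2*k)
Y(y, a) = a + a*y² (Y(y, a) = y²*a + a = a*y² + a = a + a*y²)
n = 159 (n = 99 + 60 = 159)
Y(U(2*(-1)), J(5, 4))*n = ((3/2 + 2*5)*(1 + ((2*(-1))/2)²))*159 = ((3/2 + 10)*(1 + ((½)*(-2))²))*159 = (23*(1 + (-1)²)/2)*159 = (23*(1 + 1)/2)*159 = ((23/2)*2)*159 = 23*159 = 3657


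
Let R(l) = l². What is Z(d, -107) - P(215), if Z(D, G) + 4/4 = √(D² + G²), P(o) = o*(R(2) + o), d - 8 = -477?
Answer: -47086 + √231410 ≈ -46605.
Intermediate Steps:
d = -469 (d = 8 - 477 = -469)
P(o) = o*(4 + o) (P(o) = o*(2² + o) = o*(4 + o))
Z(D, G) = -1 + √(D² + G²)
Z(d, -107) - P(215) = (-1 + √((-469)² + (-107)²)) - 215*(4 + 215) = (-1 + √(219961 + 11449)) - 215*219 = (-1 + √231410) - 1*47085 = (-1 + √231410) - 47085 = -47086 + √231410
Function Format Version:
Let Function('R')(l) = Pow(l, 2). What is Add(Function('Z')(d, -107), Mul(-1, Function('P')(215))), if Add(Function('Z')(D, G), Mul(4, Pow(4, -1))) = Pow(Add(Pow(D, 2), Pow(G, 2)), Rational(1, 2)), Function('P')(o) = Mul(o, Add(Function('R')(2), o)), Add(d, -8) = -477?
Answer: Add(-47086, Pow(231410, Rational(1, 2))) ≈ -46605.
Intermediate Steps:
d = -469 (d = Add(8, -477) = -469)
Function('P')(o) = Mul(o, Add(4, o)) (Function('P')(o) = Mul(o, Add(Pow(2, 2), o)) = Mul(o, Add(4, o)))
Function('Z')(D, G) = Add(-1, Pow(Add(Pow(D, 2), Pow(G, 2)), Rational(1, 2)))
Add(Function('Z')(d, -107), Mul(-1, Function('P')(215))) = Add(Add(-1, Pow(Add(Pow(-469, 2), Pow(-107, 2)), Rational(1, 2))), Mul(-1, Mul(215, Add(4, 215)))) = Add(Add(-1, Pow(Add(219961, 11449), Rational(1, 2))), Mul(-1, Mul(215, 219))) = Add(Add(-1, Pow(231410, Rational(1, 2))), Mul(-1, 47085)) = Add(Add(-1, Pow(231410, Rational(1, 2))), -47085) = Add(-47086, Pow(231410, Rational(1, 2)))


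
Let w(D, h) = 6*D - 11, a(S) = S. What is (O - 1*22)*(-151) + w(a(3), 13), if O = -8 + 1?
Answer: 4386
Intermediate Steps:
O = -7
w(D, h) = -11 + 6*D
(O - 1*22)*(-151) + w(a(3), 13) = (-7 - 1*22)*(-151) + (-11 + 6*3) = (-7 - 22)*(-151) + (-11 + 18) = -29*(-151) + 7 = 4379 + 7 = 4386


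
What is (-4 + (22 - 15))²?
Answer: 9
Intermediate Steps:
(-4 + (22 - 15))² = (-4 + 7)² = 3² = 9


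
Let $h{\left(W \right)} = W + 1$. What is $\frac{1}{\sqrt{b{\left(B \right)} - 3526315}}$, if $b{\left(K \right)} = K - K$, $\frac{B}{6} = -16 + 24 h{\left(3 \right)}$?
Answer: $- \frac{i \sqrt{3526315}}{3526315} \approx - 0.00053252 i$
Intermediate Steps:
$h{\left(W \right)} = 1 + W$
$B = 480$ ($B = 6 \left(-16 + 24 \left(1 + 3\right)\right) = 6 \left(-16 + 24 \cdot 4\right) = 6 \left(-16 + 96\right) = 6 \cdot 80 = 480$)
$b{\left(K \right)} = 0$
$\frac{1}{\sqrt{b{\left(B \right)} - 3526315}} = \frac{1}{\sqrt{0 - 3526315}} = \frac{1}{\sqrt{-3526315}} = \frac{1}{i \sqrt{3526315}} = - \frac{i \sqrt{3526315}}{3526315}$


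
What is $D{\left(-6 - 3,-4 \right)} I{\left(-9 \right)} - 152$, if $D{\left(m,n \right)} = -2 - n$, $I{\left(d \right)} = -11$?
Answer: $-174$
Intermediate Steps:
$D{\left(-6 - 3,-4 \right)} I{\left(-9 \right)} - 152 = \left(-2 - -4\right) \left(-11\right) - 152 = \left(-2 + 4\right) \left(-11\right) - 152 = 2 \left(-11\right) - 152 = -22 - 152 = -174$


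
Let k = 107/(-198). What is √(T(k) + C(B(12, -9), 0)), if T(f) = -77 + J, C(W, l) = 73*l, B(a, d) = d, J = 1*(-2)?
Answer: I*√79 ≈ 8.8882*I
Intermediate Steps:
J = -2
k = -107/198 (k = 107*(-1/198) = -107/198 ≈ -0.54040)
T(f) = -79 (T(f) = -77 - 2 = -79)
√(T(k) + C(B(12, -9), 0)) = √(-79 + 73*0) = √(-79 + 0) = √(-79) = I*√79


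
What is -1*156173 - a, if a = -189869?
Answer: 33696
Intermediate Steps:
-1*156173 - a = -1*156173 - 1*(-189869) = -156173 + 189869 = 33696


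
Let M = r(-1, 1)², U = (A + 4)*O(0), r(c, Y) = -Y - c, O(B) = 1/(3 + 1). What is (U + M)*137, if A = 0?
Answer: 137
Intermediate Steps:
O(B) = ¼ (O(B) = 1/4 = ¼)
U = 1 (U = (0 + 4)*(¼) = 4*(¼) = 1)
M = 0 (M = (-1*1 - 1*(-1))² = (-1 + 1)² = 0² = 0)
(U + M)*137 = (1 + 0)*137 = 1*137 = 137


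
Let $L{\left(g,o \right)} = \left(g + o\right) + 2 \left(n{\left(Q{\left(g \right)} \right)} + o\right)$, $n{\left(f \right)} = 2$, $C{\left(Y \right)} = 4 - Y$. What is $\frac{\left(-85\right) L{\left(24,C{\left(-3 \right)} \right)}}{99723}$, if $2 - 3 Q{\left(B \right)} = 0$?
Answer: $- \frac{4165}{99723} \approx -0.041766$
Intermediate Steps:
$Q{\left(B \right)} = \frac{2}{3}$ ($Q{\left(B \right)} = \frac{2}{3} - 0 = \frac{2}{3} + 0 = \frac{2}{3}$)
$L{\left(g,o \right)} = 4 + g + 3 o$ ($L{\left(g,o \right)} = \left(g + o\right) + 2 \left(2 + o\right) = \left(g + o\right) + \left(4 + 2 o\right) = 4 + g + 3 o$)
$\frac{\left(-85\right) L{\left(24,C{\left(-3 \right)} \right)}}{99723} = \frac{\left(-85\right) \left(4 + 24 + 3 \left(4 - -3\right)\right)}{99723} = - 85 \left(4 + 24 + 3 \left(4 + 3\right)\right) \frac{1}{99723} = - 85 \left(4 + 24 + 3 \cdot 7\right) \frac{1}{99723} = - 85 \left(4 + 24 + 21\right) \frac{1}{99723} = \left(-85\right) 49 \cdot \frac{1}{99723} = \left(-4165\right) \frac{1}{99723} = - \frac{4165}{99723}$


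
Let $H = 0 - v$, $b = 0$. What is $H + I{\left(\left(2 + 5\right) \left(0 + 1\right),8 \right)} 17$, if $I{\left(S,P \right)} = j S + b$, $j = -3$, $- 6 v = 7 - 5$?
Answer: $- \frac{1070}{3} \approx -356.67$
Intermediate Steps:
$v = - \frac{1}{3}$ ($v = - \frac{7 - 5}{6} = \left(- \frac{1}{6}\right) 2 = - \frac{1}{3} \approx -0.33333$)
$I{\left(S,P \right)} = - 3 S$ ($I{\left(S,P \right)} = - 3 S + 0 = - 3 S$)
$H = \frac{1}{3}$ ($H = 0 - - \frac{1}{3} = 0 + \frac{1}{3} = \frac{1}{3} \approx 0.33333$)
$H + I{\left(\left(2 + 5\right) \left(0 + 1\right),8 \right)} 17 = \frac{1}{3} + - 3 \left(2 + 5\right) \left(0 + 1\right) 17 = \frac{1}{3} + - 3 \cdot 7 \cdot 1 \cdot 17 = \frac{1}{3} + \left(-3\right) 7 \cdot 17 = \frac{1}{3} - 357 = - \frac{1070}{3}$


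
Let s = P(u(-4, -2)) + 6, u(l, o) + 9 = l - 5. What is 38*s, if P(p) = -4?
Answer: 76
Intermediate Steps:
u(l, o) = -14 + l (u(l, o) = -9 + (l - 5) = -9 + (-5 + l) = -14 + l)
s = 2 (s = -4 + 6 = 2)
38*s = 38*2 = 76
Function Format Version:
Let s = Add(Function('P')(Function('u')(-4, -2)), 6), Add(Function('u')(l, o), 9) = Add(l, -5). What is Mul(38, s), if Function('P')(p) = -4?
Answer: 76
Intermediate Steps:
Function('u')(l, o) = Add(-14, l) (Function('u')(l, o) = Add(-9, Add(l, -5)) = Add(-9, Add(-5, l)) = Add(-14, l))
s = 2 (s = Add(-4, 6) = 2)
Mul(38, s) = Mul(38, 2) = 76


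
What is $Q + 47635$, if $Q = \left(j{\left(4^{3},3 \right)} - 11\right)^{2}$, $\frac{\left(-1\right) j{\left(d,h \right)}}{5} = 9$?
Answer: $50771$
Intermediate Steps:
$j{\left(d,h \right)} = -45$ ($j{\left(d,h \right)} = \left(-5\right) 9 = -45$)
$Q = 3136$ ($Q = \left(-45 - 11\right)^{2} = \left(-56\right)^{2} = 3136$)
$Q + 47635 = 3136 + 47635 = 50771$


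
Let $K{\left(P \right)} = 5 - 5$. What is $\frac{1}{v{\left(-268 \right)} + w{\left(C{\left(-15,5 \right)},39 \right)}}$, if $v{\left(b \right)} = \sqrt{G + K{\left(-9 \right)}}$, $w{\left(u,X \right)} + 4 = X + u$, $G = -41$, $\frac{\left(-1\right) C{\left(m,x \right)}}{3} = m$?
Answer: $\frac{80}{6441} - \frac{i \sqrt{41}}{6441} \approx 0.01242 - 0.00099412 i$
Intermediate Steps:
$K{\left(P \right)} = 0$
$C{\left(m,x \right)} = - 3 m$
$w{\left(u,X \right)} = -4 + X + u$ ($w{\left(u,X \right)} = -4 + \left(X + u\right) = -4 + X + u$)
$v{\left(b \right)} = i \sqrt{41}$ ($v{\left(b \right)} = \sqrt{-41 + 0} = \sqrt{-41} = i \sqrt{41}$)
$\frac{1}{v{\left(-268 \right)} + w{\left(C{\left(-15,5 \right)},39 \right)}} = \frac{1}{i \sqrt{41} - -80} = \frac{1}{i \sqrt{41} + \left(-4 + 39 + 45\right)} = \frac{1}{i \sqrt{41} + 80} = \frac{1}{80 + i \sqrt{41}}$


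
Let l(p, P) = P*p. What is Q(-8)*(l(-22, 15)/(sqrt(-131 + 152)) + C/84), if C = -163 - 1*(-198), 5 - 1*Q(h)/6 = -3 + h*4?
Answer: 100 - 26400*sqrt(21)/7 ≈ -17183.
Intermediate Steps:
Q(h) = 48 - 24*h (Q(h) = 30 - 6*(-3 + h*4) = 30 - 6*(-3 + 4*h) = 30 + (18 - 24*h) = 48 - 24*h)
C = 35 (C = -163 + 198 = 35)
Q(-8)*(l(-22, 15)/(sqrt(-131 + 152)) + C/84) = (48 - 24*(-8))*((15*(-22))/(sqrt(-131 + 152)) + 35/84) = (48 + 192)*(-330*sqrt(21)/21 + 35*(1/84)) = 240*(-110*sqrt(21)/7 + 5/12) = 240*(5/12 - 110*sqrt(21)/7) = 100 - 26400*sqrt(21)/7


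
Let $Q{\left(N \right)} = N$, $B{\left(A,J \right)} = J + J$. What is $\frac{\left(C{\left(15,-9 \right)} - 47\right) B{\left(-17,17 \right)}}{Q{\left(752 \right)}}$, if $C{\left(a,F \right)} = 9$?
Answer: $- \frac{323}{188} \approx -1.7181$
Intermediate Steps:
$B{\left(A,J \right)} = 2 J$
$\frac{\left(C{\left(15,-9 \right)} - 47\right) B{\left(-17,17 \right)}}{Q{\left(752 \right)}} = \frac{\left(9 - 47\right) 2 \cdot 17}{752} = \left(-38\right) 34 \cdot \frac{1}{752} = \left(-1292\right) \frac{1}{752} = - \frac{323}{188}$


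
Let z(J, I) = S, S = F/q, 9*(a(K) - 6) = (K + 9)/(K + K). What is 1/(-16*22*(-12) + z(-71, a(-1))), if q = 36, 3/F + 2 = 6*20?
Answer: 1416/5981185 ≈ 0.00023674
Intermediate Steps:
F = 3/118 (F = 3/(-2 + 6*20) = 3/(-2 + 120) = 3/118 ≈ 0.025424)
a(K) = 6 + (9 + K)/(18*K) (a(K) = 6 + ((K + 9)/(K + K))/9 = 6 + ((9 + K)/((2*K)))/9 = 6 + ((9 + K)*(1/(2*K)))/9 = 6 + ((9 + K)/(2*K))/9 = 6 + (9 + K)/(18*K))
S = 1/1416 (S = (3/118)/36 = (3/118)*(1/36) = 1/1416 ≈ 0.00070621)
z(J, I) = 1/1416
1/(-16*22*(-12) + z(-71, a(-1))) = 1/(-16*22*(-12) + 1/1416) = 1/(-352*(-12) + 1/1416) = 1/(4224 + 1/1416) = 1/(5981185/1416) = 1416/5981185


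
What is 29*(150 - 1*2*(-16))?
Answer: 5278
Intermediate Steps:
29*(150 - 1*2*(-16)) = 29*(150 - 2*(-16)) = 29*(150 + 32) = 29*182 = 5278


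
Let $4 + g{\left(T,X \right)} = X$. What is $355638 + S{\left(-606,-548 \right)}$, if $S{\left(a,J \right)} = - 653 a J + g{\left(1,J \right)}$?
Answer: $-216498378$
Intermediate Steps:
$g{\left(T,X \right)} = -4 + X$
$S{\left(a,J \right)} = -4 + J - 653 J a$ ($S{\left(a,J \right)} = - 653 a J + \left(-4 + J\right) = - 653 J a + \left(-4 + J\right) = -4 + J - 653 J a$)
$355638 + S{\left(-606,-548 \right)} = 355638 - \left(552 + 216853464\right) = 355638 - 216854016 = -216498378$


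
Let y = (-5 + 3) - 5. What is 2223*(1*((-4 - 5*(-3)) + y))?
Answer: 8892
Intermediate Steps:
y = -7 (y = -2 - 5 = -7)
2223*(1*((-4 - 5*(-3)) + y)) = 2223*(1*((-4 - 5*(-3)) - 7)) = 2223*(1*((-4 + 15) - 7)) = 2223*(1*(11 - 7)) = 2223*(1*4) = 2223*4 = 8892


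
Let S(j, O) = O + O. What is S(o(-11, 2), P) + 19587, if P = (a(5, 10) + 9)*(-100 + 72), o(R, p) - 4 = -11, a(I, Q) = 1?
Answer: 19027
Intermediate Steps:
o(R, p) = -7 (o(R, p) = 4 - 11 = -7)
P = -280 (P = (1 + 9)*(-100 + 72) = 10*(-28) = -280)
S(j, O) = 2*O
S(o(-11, 2), P) + 19587 = 2*(-280) + 19587 = -560 + 19587 = 19027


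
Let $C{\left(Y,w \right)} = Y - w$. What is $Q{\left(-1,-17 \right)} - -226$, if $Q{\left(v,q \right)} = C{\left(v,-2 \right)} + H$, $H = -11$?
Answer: $216$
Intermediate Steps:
$Q{\left(v,q \right)} = -9 + v$ ($Q{\left(v,q \right)} = \left(v - -2\right) - 11 = \left(v + 2\right) - 11 = \left(2 + v\right) - 11 = -9 + v$)
$Q{\left(-1,-17 \right)} - -226 = \left(-9 - 1\right) - -226 = -10 + 226 = 216$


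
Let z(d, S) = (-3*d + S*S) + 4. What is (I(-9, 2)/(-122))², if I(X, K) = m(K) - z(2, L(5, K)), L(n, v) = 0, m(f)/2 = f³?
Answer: 81/3721 ≈ 0.021768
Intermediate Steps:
m(f) = 2*f³
z(d, S) = 4 + S² - 3*d (z(d, S) = (-3*d + S²) + 4 = (S² - 3*d) + 4 = 4 + S² - 3*d)
I(X, K) = 2 + 2*K³ (I(X, K) = 2*K³ - (4 + 0² - 3*2) = 2*K³ - (4 + 0 - 6) = 2*K³ - 1*(-2) = 2*K³ + 2 = 2 + 2*K³)
(I(-9, 2)/(-122))² = ((2 + 2*2³)/(-122))² = ((2 + 2*8)*(-1/122))² = ((2 + 16)*(-1/122))² = (18*(-1/122))² = (-9/61)² = 81/3721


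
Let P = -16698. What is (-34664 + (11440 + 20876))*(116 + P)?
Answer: 38934536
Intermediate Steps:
(-34664 + (11440 + 20876))*(116 + P) = (-34664 + (11440 + 20876))*(116 - 16698) = (-34664 + 32316)*(-16582) = -2348*(-16582) = 38934536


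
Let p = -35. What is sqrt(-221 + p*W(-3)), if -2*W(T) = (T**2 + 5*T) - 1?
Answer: I*sqrt(1374)/2 ≈ 18.534*I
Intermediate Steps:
W(T) = 1/2 - 5*T/2 - T**2/2 (W(T) = -((T**2 + 5*T) - 1)/2 = -(-1 + T**2 + 5*T)/2 = 1/2 - 5*T/2 - T**2/2)
sqrt(-221 + p*W(-3)) = sqrt(-221 - 35*(1/2 - 5/2*(-3) - 1/2*(-3)**2)) = sqrt(-221 - 35*(1/2 + 15/2 - 1/2*9)) = sqrt(-221 - 35*(1/2 + 15/2 - 9/2)) = sqrt(-221 - 35*7/2) = sqrt(-221 - 245/2) = sqrt(-687/2) = I*sqrt(1374)/2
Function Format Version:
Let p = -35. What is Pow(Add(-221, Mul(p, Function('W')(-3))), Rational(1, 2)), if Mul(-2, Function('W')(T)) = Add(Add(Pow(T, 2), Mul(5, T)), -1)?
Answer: Mul(Rational(1, 2), I, Pow(1374, Rational(1, 2))) ≈ Mul(18.534, I)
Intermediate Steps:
Function('W')(T) = Add(Rational(1, 2), Mul(Rational(-5, 2), T), Mul(Rational(-1, 2), Pow(T, 2))) (Function('W')(T) = Mul(Rational(-1, 2), Add(Add(Pow(T, 2), Mul(5, T)), -1)) = Mul(Rational(-1, 2), Add(-1, Pow(T, 2), Mul(5, T))) = Add(Rational(1, 2), Mul(Rational(-5, 2), T), Mul(Rational(-1, 2), Pow(T, 2))))
Pow(Add(-221, Mul(p, Function('W')(-3))), Rational(1, 2)) = Pow(Add(-221, Mul(-35, Add(Rational(1, 2), Mul(Rational(-5, 2), -3), Mul(Rational(-1, 2), Pow(-3, 2))))), Rational(1, 2)) = Pow(Add(-221, Mul(-35, Add(Rational(1, 2), Rational(15, 2), Mul(Rational(-1, 2), 9)))), Rational(1, 2)) = Pow(Add(-221, Mul(-35, Add(Rational(1, 2), Rational(15, 2), Rational(-9, 2)))), Rational(1, 2)) = Pow(Add(-221, Mul(-35, Rational(7, 2))), Rational(1, 2)) = Pow(Add(-221, Rational(-245, 2)), Rational(1, 2)) = Pow(Rational(-687, 2), Rational(1, 2)) = Mul(Rational(1, 2), I, Pow(1374, Rational(1, 2)))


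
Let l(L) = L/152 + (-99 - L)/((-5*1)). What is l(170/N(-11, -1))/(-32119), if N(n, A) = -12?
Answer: -76943/146462640 ≈ -0.00052534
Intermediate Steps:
l(L) = 99/5 + 157*L/760 (l(L) = L*(1/152) + (-99 - L)/(-5) = L/152 + (-99 - L)*(-⅕) = L/152 + (99/5 + L/5) = 99/5 + 157*L/760)
l(170/N(-11, -1))/(-32119) = (99/5 + 157*(170/(-12))/760)/(-32119) = (99/5 + 157*(170*(-1/12))/760)*(-1/32119) = (99/5 + (157/760)*(-85/6))*(-1/32119) = (99/5 - 2669/912)*(-1/32119) = (76943/4560)*(-1/32119) = -76943/146462640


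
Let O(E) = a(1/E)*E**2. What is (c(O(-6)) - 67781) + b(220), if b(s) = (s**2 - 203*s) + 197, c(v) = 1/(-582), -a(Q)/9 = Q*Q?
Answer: -37157209/582 ≈ -63844.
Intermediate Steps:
a(Q) = -9*Q**2 (a(Q) = -9*Q*Q = -9*Q**2)
O(E) = -9 (O(E) = (-9/E**2)*E**2 = -9)
c(v) = -1/582
b(s) = 197 + s**2 - 203*s
(c(O(-6)) - 67781) + b(220) = (-1/582 - 67781) + (197 + 220**2 - 203*220) = -39448543/582 + (197 + 48400 - 44660) = -39448543/582 + 3937 = -37157209/582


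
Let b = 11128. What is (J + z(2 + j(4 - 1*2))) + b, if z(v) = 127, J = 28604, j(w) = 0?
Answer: 39859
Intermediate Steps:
(J + z(2 + j(4 - 1*2))) + b = (28604 + 127) + 11128 = 28731 + 11128 = 39859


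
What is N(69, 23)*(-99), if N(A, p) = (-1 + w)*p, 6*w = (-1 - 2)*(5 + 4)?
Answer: 25047/2 ≈ 12524.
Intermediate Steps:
w = -9/2 (w = ((-1 - 2)*(5 + 4))/6 = (-3*9)/6 = (1/6)*(-27) = -9/2 ≈ -4.5000)
N(A, p) = -11*p/2 (N(A, p) = (-1 - 9/2)*p = -11*p/2)
N(69, 23)*(-99) = -11/2*23*(-99) = -253/2*(-99) = 25047/2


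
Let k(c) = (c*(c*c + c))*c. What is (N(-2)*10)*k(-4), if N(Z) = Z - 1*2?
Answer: -7680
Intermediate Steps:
N(Z) = -2 + Z (N(Z) = Z - 2 = -2 + Z)
k(c) = c**2*(c + c**2) (k(c) = (c*(c**2 + c))*c = (c*(c + c**2))*c = c**2*(c + c**2))
(N(-2)*10)*k(-4) = ((-2 - 2)*10)*((-4)**3*(1 - 4)) = (-4*10)*(-64*(-3)) = -40*192 = -7680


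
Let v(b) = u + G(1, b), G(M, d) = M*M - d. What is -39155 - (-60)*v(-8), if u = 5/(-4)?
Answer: -38690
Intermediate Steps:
G(M, d) = M**2 - d
u = -5/4 (u = 5*(-1/4) = -5/4 ≈ -1.2500)
v(b) = -1/4 - b (v(b) = -5/4 + (1**2 - b) = -5/4 + (1 - b) = -1/4 - b)
-39155 - (-60)*v(-8) = -39155 - (-60)*(-1/4 - 1*(-8)) = -39155 - (-60)*(-1/4 + 8) = -39155 - (-60)*31/4 = -39155 - 1*(-465) = -39155 + 465 = -38690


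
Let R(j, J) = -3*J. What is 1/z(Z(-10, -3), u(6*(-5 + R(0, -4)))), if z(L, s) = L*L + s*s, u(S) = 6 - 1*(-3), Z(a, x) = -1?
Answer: 1/82 ≈ 0.012195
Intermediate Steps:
u(S) = 9 (u(S) = 6 + 3 = 9)
z(L, s) = L² + s²
1/z(Z(-10, -3), u(6*(-5 + R(0, -4)))) = 1/((-1)² + 9²) = 1/(1 + 81) = 1/82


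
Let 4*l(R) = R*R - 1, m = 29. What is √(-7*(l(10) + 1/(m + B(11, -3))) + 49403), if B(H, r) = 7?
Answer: √443066/3 ≈ 221.88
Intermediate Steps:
l(R) = -¼ + R²/4 (l(R) = (R*R - 1)/4 = (R² - 1)/4 = (-1 + R²)/4 = -¼ + R²/4)
√(-7*(l(10) + 1/(m + B(11, -3))) + 49403) = √(-7*((-¼ + (¼)*10²) + 1/(29 + 7)) + 49403) = √(-7*((-¼ + (¼)*100) + 1/36) + 49403) = √(-7*((-¼ + 25) + 1/36) + 49403) = √(-7*(99/4 + 1/36) + 49403) = √(-7*223/9 + 49403) = √(-1561/9 + 49403) = √(443066/9) = √443066/3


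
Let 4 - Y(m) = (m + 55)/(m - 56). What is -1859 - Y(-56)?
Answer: -208655/112 ≈ -1863.0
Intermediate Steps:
Y(m) = 4 - (55 + m)/(-56 + m) (Y(m) = 4 - (m + 55)/(m - 56) = 4 - (55 + m)/(-56 + m))
-1859 - Y(-56) = -1859 - 3*(-93 - 56)/(-56 - 56) = -1859 - 3*(-149)/(-112) = -1859 - 3*(-1)*(-149)/112 = -1859 - 1*447/112 = -1859 - 447/112 = -208655/112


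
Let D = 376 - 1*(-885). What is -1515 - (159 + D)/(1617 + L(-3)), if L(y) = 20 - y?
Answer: -124301/82 ≈ -1515.9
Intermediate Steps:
D = 1261 (D = 376 + 885 = 1261)
-1515 - (159 + D)/(1617 + L(-3)) = -1515 - (159 + 1261)/(1617 + (20 - 1*(-3))) = -1515 - 1420/(1617 + (20 + 3)) = -1515 - 1420/(1617 + 23) = -1515 - 1420/1640 = -1515 - 1*71/82 = -1515 - 71/82 = -124301/82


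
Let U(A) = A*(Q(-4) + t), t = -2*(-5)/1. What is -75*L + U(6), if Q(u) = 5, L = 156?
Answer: -11610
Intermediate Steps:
t = 10 (t = 10*1 = 10)
U(A) = 15*A (U(A) = A*(5 + 10) = A*15 = 15*A)
-75*L + U(6) = -75*156 + 15*6 = -11700 + 90 = -11610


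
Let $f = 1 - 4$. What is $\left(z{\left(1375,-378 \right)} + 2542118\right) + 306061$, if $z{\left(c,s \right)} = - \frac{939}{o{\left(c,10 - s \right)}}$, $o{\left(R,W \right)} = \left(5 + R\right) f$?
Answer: $\frac{3930487333}{1380} \approx 2.8482 \cdot 10^{6}$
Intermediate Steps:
$f = -3$ ($f = 1 - 4 = -3$)
$o{\left(R,W \right)} = -15 - 3 R$ ($o{\left(R,W \right)} = \left(5 + R\right) \left(-3\right) = -15 - 3 R$)
$z{\left(c,s \right)} = - \frac{939}{-15 - 3 c}$
$\left(z{\left(1375,-378 \right)} + 2542118\right) + 306061 = \left(\frac{313}{5 + 1375} + 2542118\right) + 306061 = \left(\frac{313}{1380} + 2542118\right) + 306061 = \frac{3508123153}{1380} + 306061 = \frac{3930487333}{1380}$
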